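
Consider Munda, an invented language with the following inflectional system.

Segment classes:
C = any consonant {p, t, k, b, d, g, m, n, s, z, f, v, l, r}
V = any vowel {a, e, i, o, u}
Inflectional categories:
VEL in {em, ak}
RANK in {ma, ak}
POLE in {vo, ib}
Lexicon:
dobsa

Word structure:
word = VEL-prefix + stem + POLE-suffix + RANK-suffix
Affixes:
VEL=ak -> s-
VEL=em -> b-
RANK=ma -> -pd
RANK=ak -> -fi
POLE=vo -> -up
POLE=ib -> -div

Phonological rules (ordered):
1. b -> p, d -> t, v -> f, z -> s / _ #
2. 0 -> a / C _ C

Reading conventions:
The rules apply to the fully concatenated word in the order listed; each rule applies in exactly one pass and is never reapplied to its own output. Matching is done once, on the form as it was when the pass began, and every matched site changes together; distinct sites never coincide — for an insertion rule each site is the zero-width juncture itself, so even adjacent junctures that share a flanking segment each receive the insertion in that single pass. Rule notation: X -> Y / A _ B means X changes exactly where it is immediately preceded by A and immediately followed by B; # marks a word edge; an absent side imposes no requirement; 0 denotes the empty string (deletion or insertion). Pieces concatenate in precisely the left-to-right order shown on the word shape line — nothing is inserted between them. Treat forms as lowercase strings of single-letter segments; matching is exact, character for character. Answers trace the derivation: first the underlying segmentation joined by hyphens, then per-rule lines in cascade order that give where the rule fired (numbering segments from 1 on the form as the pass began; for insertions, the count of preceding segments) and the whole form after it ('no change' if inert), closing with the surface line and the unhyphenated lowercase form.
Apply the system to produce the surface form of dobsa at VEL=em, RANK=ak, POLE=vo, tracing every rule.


underlying: b-dobsa-up-fi
1. b -> p, d -> t, v -> f, z -> s / _ #: no change
2. 0 -> a / C _ C: inserts after position(s) 1, 4, 8: badobasaupafi
surface: badobasaupafi


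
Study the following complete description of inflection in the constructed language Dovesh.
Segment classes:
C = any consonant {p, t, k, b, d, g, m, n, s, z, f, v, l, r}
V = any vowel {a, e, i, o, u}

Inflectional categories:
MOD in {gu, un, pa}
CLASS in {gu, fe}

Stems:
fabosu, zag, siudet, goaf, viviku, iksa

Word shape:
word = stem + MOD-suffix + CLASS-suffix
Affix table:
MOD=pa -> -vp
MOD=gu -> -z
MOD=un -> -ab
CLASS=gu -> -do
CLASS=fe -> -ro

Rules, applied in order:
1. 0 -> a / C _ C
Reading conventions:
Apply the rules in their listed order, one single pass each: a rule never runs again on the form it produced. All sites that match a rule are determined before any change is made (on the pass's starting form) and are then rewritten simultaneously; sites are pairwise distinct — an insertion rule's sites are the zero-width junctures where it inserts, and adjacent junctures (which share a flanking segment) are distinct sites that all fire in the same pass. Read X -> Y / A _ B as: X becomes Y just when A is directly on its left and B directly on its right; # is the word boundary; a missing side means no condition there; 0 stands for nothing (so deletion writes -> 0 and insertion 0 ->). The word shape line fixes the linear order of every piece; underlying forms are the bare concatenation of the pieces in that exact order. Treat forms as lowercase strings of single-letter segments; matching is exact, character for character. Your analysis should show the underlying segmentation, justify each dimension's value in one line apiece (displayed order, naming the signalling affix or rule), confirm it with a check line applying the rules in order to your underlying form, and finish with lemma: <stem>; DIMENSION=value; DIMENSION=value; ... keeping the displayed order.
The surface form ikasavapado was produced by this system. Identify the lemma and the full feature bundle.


underlying: iksa-vp-do
MOD=pa - signalled by the affix -vp
CLASS=gu - signalled by the affix -do
check: iksavpdo -> ikasavapado
lemma: iksa; MOD=pa; CLASS=gu


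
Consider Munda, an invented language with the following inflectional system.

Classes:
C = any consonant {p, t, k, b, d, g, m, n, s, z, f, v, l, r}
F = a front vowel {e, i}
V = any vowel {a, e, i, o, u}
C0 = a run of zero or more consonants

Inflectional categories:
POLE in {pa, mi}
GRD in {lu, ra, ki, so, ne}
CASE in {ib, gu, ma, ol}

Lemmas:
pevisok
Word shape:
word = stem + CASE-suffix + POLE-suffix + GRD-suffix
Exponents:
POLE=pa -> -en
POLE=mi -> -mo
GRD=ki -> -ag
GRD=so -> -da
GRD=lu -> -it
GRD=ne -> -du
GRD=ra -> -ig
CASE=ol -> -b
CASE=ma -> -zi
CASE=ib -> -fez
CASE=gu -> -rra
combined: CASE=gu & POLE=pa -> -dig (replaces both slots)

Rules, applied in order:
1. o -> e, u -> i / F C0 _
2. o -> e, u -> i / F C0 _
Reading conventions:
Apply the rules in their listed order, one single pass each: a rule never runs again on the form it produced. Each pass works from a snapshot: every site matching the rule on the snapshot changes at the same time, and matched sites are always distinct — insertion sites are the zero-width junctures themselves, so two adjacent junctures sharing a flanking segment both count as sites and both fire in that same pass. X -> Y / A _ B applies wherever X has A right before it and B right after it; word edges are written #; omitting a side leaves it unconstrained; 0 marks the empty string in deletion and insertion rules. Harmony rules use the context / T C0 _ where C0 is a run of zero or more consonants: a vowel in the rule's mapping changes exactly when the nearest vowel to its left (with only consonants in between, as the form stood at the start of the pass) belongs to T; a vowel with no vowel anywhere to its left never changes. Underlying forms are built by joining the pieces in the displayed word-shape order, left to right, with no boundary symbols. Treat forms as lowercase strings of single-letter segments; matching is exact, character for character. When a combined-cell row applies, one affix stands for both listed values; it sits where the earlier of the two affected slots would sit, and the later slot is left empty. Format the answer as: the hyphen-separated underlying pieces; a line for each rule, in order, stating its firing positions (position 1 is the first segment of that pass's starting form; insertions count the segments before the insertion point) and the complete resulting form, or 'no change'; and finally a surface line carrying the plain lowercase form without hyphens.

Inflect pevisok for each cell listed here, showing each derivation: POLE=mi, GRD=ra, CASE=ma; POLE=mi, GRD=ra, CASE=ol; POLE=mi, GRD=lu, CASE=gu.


cell POLE=mi, GRD=ra, CASE=ma:
underlying: pevisok-zi-mo-ig
1. o -> e, u -> i / F C0 _: fires at position(s) 6, 11: pevisekzimeig
2. o -> e, u -> i / F C0 _: no change
surface: pevisekzimeig

cell POLE=mi, GRD=ra, CASE=ol:
underlying: pevisok-b-mo-ig
1. o -> e, u -> i / F C0 _: fires at position(s) 6: pevisekbmoig
2. o -> e, u -> i / F C0 _: fires at position(s) 10: pevisekbmeig
surface: pevisekbmeig

cell POLE=mi, GRD=lu, CASE=gu:
underlying: pevisok-rra-mo-it
1. o -> e, u -> i / F C0 _: fires at position(s) 6: pevisekrramoit
2. o -> e, u -> i / F C0 _: no change
surface: pevisekrramoit


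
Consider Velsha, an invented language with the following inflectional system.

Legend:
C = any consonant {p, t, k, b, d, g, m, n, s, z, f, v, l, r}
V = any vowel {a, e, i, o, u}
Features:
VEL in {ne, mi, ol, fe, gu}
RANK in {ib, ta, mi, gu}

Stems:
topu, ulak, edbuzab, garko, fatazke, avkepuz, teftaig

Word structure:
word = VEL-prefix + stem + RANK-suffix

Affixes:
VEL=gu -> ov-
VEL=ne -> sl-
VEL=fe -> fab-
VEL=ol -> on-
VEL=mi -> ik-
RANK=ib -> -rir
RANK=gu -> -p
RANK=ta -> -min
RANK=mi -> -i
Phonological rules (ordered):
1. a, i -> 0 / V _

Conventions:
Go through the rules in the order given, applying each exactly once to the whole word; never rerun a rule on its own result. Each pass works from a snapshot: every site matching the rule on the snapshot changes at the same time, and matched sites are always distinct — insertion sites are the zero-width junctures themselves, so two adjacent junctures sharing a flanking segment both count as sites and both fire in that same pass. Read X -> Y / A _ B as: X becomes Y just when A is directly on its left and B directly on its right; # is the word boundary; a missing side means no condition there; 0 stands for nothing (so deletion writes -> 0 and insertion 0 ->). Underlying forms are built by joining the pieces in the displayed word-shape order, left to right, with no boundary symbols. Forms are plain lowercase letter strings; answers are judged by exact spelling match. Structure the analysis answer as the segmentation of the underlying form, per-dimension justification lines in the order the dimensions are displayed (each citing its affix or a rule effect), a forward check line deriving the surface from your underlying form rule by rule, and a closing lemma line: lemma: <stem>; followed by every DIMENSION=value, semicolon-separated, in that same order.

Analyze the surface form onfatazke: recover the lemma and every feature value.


underlying: on-fatazke-i
VEL=ol - signalled by the affix on-
RANK=mi - signalled by the affix -i
check: onfatazkei -> onfatazke
lemma: fatazke; VEL=ol; RANK=mi


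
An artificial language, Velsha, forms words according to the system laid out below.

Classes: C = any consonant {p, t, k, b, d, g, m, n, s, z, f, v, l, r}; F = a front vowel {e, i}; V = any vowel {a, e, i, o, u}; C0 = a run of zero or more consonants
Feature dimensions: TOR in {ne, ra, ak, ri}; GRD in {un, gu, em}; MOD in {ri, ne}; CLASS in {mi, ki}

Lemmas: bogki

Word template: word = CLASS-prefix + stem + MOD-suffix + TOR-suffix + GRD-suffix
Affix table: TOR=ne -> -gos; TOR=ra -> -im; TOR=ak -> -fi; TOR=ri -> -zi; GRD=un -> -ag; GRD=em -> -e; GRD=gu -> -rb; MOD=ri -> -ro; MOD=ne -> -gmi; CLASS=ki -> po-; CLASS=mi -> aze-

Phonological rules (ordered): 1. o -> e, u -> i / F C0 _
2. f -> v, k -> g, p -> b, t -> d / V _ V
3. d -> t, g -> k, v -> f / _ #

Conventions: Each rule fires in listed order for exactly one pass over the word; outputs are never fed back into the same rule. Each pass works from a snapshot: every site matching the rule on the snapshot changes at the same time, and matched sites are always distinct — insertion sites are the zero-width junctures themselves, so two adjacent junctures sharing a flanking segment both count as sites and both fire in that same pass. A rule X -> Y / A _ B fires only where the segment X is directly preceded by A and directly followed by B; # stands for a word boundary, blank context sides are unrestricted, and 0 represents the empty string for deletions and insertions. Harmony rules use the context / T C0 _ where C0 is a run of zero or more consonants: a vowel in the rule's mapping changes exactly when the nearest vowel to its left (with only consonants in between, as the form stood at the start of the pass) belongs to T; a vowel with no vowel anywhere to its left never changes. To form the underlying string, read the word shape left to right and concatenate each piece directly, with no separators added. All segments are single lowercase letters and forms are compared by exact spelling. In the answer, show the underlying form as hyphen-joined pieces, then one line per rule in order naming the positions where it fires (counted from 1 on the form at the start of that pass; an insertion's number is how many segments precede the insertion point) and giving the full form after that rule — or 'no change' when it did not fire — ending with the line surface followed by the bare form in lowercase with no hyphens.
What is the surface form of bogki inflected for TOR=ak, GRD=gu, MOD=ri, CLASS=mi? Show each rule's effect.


underlying: aze-bogki-ro-fi-rb
1. o -> e, u -> i / F C0 _: fires at position(s) 5, 10: azebegkirefirb
2. f -> v, k -> g, p -> b, t -> d / V _ V: fires at position(s) 11: azebegkirevirb
3. d -> t, g -> k, v -> f / _ #: no change
surface: azebegkirevirb


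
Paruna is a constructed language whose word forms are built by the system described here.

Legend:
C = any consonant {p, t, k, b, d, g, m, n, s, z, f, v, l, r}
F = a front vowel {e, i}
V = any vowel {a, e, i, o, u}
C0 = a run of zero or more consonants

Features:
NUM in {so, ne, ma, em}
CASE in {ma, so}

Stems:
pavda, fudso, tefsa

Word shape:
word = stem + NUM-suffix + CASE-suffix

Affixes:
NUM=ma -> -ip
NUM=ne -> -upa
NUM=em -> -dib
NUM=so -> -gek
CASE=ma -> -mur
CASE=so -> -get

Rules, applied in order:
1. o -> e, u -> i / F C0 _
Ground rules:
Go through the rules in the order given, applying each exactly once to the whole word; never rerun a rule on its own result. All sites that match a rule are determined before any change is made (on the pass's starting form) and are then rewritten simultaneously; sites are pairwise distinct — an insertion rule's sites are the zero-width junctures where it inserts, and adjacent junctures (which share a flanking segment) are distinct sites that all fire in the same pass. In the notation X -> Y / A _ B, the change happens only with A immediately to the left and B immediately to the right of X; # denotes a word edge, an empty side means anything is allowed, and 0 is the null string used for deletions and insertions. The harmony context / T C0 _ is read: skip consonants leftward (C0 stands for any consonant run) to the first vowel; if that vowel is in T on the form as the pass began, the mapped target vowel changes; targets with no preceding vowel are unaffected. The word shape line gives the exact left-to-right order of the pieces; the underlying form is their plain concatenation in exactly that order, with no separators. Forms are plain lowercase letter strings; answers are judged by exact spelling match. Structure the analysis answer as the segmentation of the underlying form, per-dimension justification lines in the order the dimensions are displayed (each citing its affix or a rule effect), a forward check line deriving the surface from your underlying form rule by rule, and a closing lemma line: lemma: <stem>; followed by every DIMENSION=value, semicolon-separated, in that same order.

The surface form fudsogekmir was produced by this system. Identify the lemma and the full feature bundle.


underlying: fudso-gek-mur
NUM=so - signalled by the affix -gek
CASE=ma - signalled by the affix -mur
check: fudsogekmur -> fudsogekmir
lemma: fudso; NUM=so; CASE=ma


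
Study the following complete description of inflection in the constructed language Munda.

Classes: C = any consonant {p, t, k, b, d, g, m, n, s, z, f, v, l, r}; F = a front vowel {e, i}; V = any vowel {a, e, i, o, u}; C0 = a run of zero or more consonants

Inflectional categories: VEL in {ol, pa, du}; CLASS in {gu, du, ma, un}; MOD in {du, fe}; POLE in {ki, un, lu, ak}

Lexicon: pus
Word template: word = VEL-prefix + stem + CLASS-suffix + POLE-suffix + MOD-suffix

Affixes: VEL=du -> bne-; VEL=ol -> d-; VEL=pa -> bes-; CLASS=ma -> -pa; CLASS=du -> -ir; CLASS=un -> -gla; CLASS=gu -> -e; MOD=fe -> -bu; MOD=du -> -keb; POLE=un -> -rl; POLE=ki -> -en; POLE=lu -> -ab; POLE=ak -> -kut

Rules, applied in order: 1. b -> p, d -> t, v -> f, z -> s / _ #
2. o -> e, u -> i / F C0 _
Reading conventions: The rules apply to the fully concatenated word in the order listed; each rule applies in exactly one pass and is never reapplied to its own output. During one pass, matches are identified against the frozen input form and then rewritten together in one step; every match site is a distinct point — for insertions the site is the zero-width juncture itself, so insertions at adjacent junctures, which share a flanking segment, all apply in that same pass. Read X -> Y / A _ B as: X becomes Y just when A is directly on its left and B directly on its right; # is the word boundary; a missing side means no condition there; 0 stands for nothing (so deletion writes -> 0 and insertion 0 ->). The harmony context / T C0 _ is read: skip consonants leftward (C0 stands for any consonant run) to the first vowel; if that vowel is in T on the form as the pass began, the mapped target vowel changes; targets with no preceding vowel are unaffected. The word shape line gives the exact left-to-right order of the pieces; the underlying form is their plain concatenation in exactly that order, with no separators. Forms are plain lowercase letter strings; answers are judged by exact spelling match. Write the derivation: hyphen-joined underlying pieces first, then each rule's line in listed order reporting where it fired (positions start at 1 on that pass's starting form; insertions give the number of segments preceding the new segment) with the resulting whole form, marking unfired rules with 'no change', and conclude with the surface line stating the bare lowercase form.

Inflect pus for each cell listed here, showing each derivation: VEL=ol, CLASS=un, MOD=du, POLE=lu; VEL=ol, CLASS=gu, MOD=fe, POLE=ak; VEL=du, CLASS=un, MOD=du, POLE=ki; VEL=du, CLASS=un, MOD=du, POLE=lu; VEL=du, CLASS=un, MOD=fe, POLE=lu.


cell VEL=ol, CLASS=un, MOD=du, POLE=lu:
underlying: d-pus-gla-ab-keb
1. b -> p, d -> t, v -> f, z -> s / _ #: fires at position(s) 12: dpusglaabkep
2. o -> e, u -> i / F C0 _: no change
surface: dpusglaabkep

cell VEL=ol, CLASS=gu, MOD=fe, POLE=ak:
underlying: d-pus-e-kut-bu
1. b -> p, d -> t, v -> f, z -> s / _ #: no change
2. o -> e, u -> i / F C0 _: fires at position(s) 7: dpusekitbu
surface: dpusekitbu

cell VEL=du, CLASS=un, MOD=du, POLE=ki:
underlying: bne-pus-gla-en-keb
1. b -> p, d -> t, v -> f, z -> s / _ #: fires at position(s) 14: bnepusglaenkep
2. o -> e, u -> i / F C0 _: fires at position(s) 5: bnepisglaenkep
surface: bnepisglaenkep

cell VEL=du, CLASS=un, MOD=du, POLE=lu:
underlying: bne-pus-gla-ab-keb
1. b -> p, d -> t, v -> f, z -> s / _ #: fires at position(s) 14: bnepusglaabkep
2. o -> e, u -> i / F C0 _: fires at position(s) 5: bnepisglaabkep
surface: bnepisglaabkep

cell VEL=du, CLASS=un, MOD=fe, POLE=lu:
underlying: bne-pus-gla-ab-bu
1. b -> p, d -> t, v -> f, z -> s / _ #: no change
2. o -> e, u -> i / F C0 _: fires at position(s) 5: bnepisglaabbu
surface: bnepisglaabbu


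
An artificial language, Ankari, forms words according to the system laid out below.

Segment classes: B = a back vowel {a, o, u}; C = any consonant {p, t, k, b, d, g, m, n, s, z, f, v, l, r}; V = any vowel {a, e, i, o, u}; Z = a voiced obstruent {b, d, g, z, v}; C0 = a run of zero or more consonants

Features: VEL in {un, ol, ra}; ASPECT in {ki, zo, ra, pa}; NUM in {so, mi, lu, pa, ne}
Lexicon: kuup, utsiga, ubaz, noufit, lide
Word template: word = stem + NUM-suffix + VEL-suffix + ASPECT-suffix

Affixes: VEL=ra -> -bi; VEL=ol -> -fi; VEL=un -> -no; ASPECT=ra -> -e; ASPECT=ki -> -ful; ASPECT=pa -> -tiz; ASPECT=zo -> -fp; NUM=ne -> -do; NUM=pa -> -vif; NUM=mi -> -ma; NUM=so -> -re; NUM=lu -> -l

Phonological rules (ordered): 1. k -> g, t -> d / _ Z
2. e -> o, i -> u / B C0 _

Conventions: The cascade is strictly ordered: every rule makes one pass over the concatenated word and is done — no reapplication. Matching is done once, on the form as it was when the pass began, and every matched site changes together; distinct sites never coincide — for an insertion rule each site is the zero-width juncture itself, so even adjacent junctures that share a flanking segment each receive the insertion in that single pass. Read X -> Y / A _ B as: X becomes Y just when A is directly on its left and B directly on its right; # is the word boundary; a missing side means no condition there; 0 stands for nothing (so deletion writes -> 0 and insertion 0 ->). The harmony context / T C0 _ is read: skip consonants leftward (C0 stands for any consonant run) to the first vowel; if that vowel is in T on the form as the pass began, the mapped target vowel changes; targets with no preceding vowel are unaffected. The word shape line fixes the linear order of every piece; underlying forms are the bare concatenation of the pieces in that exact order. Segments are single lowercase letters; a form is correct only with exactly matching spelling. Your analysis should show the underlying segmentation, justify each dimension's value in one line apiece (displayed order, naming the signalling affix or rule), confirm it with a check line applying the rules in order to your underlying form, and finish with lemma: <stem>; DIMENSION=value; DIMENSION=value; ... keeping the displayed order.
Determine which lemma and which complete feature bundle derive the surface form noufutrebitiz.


underlying: noufit-re-bi-tiz
VEL=ra - signalled by the affix -bi
ASPECT=pa - signalled by the affix -tiz
NUM=so - signalled by the affix -re
check: noufitrebitiz -> noufitrebitiz -> noufutrebitiz
lemma: noufit; VEL=ra; ASPECT=pa; NUM=so


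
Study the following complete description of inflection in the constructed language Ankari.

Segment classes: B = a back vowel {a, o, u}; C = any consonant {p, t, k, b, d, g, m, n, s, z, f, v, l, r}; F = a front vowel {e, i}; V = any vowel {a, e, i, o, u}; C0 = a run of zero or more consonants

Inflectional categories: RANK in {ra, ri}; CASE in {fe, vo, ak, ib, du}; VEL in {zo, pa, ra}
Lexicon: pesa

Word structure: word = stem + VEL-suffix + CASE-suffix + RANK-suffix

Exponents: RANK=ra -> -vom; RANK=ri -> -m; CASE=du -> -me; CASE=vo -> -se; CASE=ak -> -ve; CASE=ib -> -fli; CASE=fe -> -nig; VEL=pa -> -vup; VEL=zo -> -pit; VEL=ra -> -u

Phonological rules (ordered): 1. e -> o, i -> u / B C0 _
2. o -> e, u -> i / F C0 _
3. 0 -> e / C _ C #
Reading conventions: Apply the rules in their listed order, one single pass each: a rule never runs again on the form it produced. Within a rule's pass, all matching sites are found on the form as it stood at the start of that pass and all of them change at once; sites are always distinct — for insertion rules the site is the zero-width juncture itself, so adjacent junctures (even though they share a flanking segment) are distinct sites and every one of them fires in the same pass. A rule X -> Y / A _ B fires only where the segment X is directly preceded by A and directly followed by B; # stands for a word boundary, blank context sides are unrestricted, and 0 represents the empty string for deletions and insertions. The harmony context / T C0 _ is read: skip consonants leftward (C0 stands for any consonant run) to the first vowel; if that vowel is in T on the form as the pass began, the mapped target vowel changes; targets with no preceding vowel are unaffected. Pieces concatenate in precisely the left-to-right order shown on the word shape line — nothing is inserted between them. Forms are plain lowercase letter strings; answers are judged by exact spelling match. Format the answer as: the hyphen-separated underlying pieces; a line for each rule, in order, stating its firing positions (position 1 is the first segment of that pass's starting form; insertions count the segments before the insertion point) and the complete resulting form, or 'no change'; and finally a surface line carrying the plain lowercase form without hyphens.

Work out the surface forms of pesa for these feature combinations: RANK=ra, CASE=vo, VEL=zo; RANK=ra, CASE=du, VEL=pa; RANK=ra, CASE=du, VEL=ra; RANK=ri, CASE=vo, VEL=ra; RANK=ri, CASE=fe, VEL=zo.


cell RANK=ra, CASE=vo, VEL=zo:
underlying: pesa-pit-se-vom
1. e -> o, i -> u / B C0 _: fires at position(s) 6: pesaputsevom
2. o -> e, u -> i / F C0 _: fires at position(s) 11: pesaputsevem
3. 0 -> e / C _ C #: no change
surface: pesaputsevem

cell RANK=ra, CASE=du, VEL=pa:
underlying: pesa-vup-me-vom
1. e -> o, i -> u / B C0 _: fires at position(s) 9: pesavupmovom
2. o -> e, u -> i / F C0 _: no change
3. 0 -> e / C _ C #: no change
surface: pesavupmovom

cell RANK=ra, CASE=du, VEL=ra:
underlying: pesa-u-me-vom
1. e -> o, i -> u / B C0 _: fires at position(s) 7: pesaumovom
2. o -> e, u -> i / F C0 _: no change
3. 0 -> e / C _ C #: no change
surface: pesaumovom

cell RANK=ri, CASE=vo, VEL=ra:
underlying: pesa-u-se-m
1. e -> o, i -> u / B C0 _: fires at position(s) 7: pesausom
2. o -> e, u -> i / F C0 _: no change
3. 0 -> e / C _ C #: no change
surface: pesausom

cell RANK=ri, CASE=fe, VEL=zo:
underlying: pesa-pit-nig-m
1. e -> o, i -> u / B C0 _: fires at position(s) 6: pesaputnigm
2. o -> e, u -> i / F C0 _: no change
3. 0 -> e / C _ C #: inserts after position(s) 10: pesaputnigem
surface: pesaputnigem


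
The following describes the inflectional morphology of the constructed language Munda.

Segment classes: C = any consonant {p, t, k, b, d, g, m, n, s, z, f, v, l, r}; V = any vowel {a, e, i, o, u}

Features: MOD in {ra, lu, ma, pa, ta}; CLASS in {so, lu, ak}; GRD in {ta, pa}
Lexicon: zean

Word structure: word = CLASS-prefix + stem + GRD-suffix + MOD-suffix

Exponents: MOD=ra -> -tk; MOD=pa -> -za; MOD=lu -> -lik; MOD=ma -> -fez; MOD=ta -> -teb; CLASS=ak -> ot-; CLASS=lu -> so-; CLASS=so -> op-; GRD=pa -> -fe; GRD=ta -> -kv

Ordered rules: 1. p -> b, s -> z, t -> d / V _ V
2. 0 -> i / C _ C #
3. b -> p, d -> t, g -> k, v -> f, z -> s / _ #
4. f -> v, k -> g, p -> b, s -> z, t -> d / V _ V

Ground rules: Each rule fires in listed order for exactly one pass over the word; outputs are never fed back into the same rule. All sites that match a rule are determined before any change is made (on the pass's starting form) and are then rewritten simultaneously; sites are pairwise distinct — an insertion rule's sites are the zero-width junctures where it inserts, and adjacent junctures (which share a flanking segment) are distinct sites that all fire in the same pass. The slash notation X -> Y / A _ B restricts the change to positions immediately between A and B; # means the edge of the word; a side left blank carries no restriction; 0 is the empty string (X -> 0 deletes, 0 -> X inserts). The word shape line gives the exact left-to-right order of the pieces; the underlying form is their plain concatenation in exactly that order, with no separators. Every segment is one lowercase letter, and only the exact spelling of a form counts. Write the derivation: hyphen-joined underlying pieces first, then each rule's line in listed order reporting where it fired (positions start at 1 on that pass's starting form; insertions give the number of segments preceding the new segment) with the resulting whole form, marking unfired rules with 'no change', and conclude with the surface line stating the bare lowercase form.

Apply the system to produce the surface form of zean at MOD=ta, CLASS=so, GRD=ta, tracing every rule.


underlying: op-zean-kv-teb
1. p -> b, s -> z, t -> d / V _ V: no change
2. 0 -> i / C _ C #: no change
3. b -> p, d -> t, g -> k, v -> f, z -> s / _ #: fires at position(s) 11: opzeankvtep
4. f -> v, k -> g, p -> b, s -> z, t -> d / V _ V: no change
surface: opzeankvtep


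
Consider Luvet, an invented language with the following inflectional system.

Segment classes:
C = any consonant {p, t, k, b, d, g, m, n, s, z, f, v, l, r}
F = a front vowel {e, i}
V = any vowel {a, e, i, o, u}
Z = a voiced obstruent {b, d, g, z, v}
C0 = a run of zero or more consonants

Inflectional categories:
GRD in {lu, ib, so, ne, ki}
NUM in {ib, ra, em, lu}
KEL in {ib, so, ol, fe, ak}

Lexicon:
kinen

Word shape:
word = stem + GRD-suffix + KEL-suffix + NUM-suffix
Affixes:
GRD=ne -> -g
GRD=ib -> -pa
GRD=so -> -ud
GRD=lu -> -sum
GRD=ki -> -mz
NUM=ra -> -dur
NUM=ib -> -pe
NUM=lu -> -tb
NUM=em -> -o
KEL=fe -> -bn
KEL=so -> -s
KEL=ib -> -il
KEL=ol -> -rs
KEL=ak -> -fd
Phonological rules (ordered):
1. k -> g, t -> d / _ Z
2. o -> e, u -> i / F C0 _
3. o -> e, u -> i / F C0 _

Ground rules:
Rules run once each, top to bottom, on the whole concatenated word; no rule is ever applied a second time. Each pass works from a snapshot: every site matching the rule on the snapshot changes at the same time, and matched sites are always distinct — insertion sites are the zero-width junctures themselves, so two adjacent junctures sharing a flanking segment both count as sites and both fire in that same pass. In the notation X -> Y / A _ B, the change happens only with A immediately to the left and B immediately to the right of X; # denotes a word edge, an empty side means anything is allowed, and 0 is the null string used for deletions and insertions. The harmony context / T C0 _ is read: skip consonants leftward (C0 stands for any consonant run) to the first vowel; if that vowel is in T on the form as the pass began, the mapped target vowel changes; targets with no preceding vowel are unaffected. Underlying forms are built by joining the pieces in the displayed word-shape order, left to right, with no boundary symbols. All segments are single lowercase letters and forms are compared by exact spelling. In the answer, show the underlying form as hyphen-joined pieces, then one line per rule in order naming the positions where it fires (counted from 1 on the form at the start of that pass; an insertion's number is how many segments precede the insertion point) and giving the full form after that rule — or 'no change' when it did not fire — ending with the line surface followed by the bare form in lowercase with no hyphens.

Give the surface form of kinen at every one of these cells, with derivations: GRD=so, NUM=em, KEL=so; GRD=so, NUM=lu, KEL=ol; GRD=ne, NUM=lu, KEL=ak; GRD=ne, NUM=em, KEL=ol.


cell GRD=so, NUM=em, KEL=so:
underlying: kinen-ud-s-o
1. k -> g, t -> d / _ Z: no change
2. o -> e, u -> i / F C0 _: fires at position(s) 6: kinenidso
3. o -> e, u -> i / F C0 _: fires at position(s) 9: kinenidse
surface: kinenidse

cell GRD=so, NUM=lu, KEL=ol:
underlying: kinen-ud-rs-tb
1. k -> g, t -> d / _ Z: fires at position(s) 10: kinenudrsdb
2. o -> e, u -> i / F C0 _: fires at position(s) 6: kinenidrsdb
3. o -> e, u -> i / F C0 _: no change
surface: kinenidrsdb

cell GRD=ne, NUM=lu, KEL=ak:
underlying: kinen-g-fd-tb
1. k -> g, t -> d / _ Z: fires at position(s) 9: kinengfddb
2. o -> e, u -> i / F C0 _: no change
3. o -> e, u -> i / F C0 _: no change
surface: kinengfddb

cell GRD=ne, NUM=em, KEL=ol:
underlying: kinen-g-rs-o
1. k -> g, t -> d / _ Z: no change
2. o -> e, u -> i / F C0 _: fires at position(s) 9: kinengrse
3. o -> e, u -> i / F C0 _: no change
surface: kinengrse


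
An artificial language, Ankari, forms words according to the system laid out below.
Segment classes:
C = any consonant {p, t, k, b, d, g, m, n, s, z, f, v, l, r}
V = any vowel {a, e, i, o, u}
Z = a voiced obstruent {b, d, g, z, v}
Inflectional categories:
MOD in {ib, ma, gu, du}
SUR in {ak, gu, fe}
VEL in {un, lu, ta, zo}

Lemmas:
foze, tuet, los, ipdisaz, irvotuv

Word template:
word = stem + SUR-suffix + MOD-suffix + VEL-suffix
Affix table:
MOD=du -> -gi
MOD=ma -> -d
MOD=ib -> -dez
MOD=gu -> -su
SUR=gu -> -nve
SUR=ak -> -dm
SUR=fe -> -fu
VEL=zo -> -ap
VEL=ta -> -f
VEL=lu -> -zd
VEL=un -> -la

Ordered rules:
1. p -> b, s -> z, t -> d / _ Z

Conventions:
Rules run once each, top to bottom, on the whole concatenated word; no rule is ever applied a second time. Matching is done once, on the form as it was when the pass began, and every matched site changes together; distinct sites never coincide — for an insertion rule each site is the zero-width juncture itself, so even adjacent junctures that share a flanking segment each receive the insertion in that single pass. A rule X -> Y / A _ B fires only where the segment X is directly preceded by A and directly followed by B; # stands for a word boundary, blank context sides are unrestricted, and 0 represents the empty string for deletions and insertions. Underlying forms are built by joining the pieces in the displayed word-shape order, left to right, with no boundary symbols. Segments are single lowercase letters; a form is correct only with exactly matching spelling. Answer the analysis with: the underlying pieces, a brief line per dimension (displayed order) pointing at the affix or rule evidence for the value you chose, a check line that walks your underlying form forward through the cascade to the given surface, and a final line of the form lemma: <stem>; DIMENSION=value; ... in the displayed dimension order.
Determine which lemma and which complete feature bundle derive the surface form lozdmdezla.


underlying: los-dm-dez-la
MOD=ib - signalled by the affix -dez
SUR=ak - signalled by the affix -dm
VEL=un - signalled by the affix -la
check: losdmdezla -> lozdmdezla
lemma: los; MOD=ib; SUR=ak; VEL=un


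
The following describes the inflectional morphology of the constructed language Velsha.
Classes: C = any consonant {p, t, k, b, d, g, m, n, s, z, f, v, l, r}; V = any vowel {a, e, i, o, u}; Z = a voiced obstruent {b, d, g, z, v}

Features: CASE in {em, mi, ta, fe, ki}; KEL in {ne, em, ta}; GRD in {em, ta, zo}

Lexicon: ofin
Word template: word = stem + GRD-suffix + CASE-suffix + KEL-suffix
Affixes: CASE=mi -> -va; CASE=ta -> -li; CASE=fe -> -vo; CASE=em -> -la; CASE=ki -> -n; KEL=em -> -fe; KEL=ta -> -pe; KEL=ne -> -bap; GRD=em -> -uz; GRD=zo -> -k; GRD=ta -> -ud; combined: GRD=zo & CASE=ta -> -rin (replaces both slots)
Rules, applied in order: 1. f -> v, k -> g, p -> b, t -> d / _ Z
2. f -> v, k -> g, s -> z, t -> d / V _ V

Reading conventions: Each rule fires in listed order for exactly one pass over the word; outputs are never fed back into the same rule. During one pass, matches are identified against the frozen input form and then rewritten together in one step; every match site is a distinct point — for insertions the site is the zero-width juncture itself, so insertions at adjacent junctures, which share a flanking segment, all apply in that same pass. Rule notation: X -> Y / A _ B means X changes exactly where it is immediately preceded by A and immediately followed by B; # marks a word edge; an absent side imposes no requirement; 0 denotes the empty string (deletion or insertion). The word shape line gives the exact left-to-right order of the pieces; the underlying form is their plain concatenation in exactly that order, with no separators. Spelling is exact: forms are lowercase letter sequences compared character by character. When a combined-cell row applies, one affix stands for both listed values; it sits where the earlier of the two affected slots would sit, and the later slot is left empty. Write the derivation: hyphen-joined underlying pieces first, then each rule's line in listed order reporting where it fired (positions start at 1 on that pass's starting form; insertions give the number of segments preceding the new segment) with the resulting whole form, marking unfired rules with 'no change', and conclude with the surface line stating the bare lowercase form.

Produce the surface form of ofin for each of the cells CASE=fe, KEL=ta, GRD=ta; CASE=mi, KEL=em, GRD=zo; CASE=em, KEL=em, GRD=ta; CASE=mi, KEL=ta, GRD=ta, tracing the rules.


cell CASE=fe, KEL=ta, GRD=ta:
underlying: ofin-ud-vo-pe
1. f -> v, k -> g, p -> b, t -> d / _ Z: no change
2. f -> v, k -> g, s -> z, t -> d / V _ V: fires at position(s) 2: ovinudvope
surface: ovinudvope

cell CASE=mi, KEL=em, GRD=zo:
underlying: ofin-k-va-fe
1. f -> v, k -> g, p -> b, t -> d / _ Z: fires at position(s) 5: ofingvafe
2. f -> v, k -> g, s -> z, t -> d / V _ V: fires at position(s) 2, 8: ovingvave
surface: ovingvave

cell CASE=em, KEL=em, GRD=ta:
underlying: ofin-ud-la-fe
1. f -> v, k -> g, p -> b, t -> d / _ Z: no change
2. f -> v, k -> g, s -> z, t -> d / V _ V: fires at position(s) 2, 9: ovinudlave
surface: ovinudlave

cell CASE=mi, KEL=ta, GRD=ta:
underlying: ofin-ud-va-pe
1. f -> v, k -> g, p -> b, t -> d / _ Z: no change
2. f -> v, k -> g, s -> z, t -> d / V _ V: fires at position(s) 2: ovinudvape
surface: ovinudvape


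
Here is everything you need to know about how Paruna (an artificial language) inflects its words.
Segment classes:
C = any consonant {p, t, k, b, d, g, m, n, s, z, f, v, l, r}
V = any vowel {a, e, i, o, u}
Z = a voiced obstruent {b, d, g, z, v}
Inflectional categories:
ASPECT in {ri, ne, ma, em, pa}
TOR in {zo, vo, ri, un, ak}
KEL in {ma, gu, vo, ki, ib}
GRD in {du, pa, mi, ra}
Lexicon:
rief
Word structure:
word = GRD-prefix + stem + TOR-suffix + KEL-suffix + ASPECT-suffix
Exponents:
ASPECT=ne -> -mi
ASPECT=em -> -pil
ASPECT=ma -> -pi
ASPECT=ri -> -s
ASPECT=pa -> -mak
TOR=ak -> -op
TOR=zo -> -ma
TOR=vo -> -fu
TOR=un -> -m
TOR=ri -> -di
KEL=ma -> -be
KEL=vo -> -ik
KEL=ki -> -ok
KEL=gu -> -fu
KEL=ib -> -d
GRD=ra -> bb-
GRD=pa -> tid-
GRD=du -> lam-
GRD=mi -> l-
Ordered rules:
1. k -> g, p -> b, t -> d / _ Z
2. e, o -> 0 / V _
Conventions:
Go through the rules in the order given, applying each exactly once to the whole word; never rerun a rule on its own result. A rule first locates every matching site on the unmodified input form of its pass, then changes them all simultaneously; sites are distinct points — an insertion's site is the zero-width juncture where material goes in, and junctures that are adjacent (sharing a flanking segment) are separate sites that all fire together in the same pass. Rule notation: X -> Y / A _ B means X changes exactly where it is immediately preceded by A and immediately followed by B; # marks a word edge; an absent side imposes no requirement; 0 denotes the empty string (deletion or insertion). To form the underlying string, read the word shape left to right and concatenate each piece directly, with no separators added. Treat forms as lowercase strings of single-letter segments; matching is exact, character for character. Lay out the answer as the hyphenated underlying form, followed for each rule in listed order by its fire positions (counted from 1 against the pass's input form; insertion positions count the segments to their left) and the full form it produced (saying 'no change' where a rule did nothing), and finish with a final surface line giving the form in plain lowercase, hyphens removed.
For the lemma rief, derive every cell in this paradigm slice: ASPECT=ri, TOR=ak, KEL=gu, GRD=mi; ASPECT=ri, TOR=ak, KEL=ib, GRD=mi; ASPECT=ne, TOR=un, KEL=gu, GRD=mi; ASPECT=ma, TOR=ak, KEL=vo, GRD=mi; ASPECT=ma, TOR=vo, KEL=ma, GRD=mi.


cell ASPECT=ri, TOR=ak, KEL=gu, GRD=mi:
underlying: l-rief-op-fu-s
1. k -> g, p -> b, t -> d / _ Z: no change
2. e, o -> 0 / V _: fires at position(s) 4: lrifopfus
surface: lrifopfus

cell ASPECT=ri, TOR=ak, KEL=ib, GRD=mi:
underlying: l-rief-op-d-s
1. k -> g, p -> b, t -> d / _ Z: fires at position(s) 7: lriefobds
2. e, o -> 0 / V _: fires at position(s) 4: lrifobds
surface: lrifobds

cell ASPECT=ne, TOR=un, KEL=gu, GRD=mi:
underlying: l-rief-m-fu-mi
1. k -> g, p -> b, t -> d / _ Z: no change
2. e, o -> 0 / V _: fires at position(s) 4: lrifmfumi
surface: lrifmfumi

cell ASPECT=ma, TOR=ak, KEL=vo, GRD=mi:
underlying: l-rief-op-ik-pi
1. k -> g, p -> b, t -> d / _ Z: no change
2. e, o -> 0 / V _: fires at position(s) 4: lrifopikpi
surface: lrifopikpi

cell ASPECT=ma, TOR=vo, KEL=ma, GRD=mi:
underlying: l-rief-fu-be-pi
1. k -> g, p -> b, t -> d / _ Z: no change
2. e, o -> 0 / V _: fires at position(s) 4: lriffubepi
surface: lriffubepi


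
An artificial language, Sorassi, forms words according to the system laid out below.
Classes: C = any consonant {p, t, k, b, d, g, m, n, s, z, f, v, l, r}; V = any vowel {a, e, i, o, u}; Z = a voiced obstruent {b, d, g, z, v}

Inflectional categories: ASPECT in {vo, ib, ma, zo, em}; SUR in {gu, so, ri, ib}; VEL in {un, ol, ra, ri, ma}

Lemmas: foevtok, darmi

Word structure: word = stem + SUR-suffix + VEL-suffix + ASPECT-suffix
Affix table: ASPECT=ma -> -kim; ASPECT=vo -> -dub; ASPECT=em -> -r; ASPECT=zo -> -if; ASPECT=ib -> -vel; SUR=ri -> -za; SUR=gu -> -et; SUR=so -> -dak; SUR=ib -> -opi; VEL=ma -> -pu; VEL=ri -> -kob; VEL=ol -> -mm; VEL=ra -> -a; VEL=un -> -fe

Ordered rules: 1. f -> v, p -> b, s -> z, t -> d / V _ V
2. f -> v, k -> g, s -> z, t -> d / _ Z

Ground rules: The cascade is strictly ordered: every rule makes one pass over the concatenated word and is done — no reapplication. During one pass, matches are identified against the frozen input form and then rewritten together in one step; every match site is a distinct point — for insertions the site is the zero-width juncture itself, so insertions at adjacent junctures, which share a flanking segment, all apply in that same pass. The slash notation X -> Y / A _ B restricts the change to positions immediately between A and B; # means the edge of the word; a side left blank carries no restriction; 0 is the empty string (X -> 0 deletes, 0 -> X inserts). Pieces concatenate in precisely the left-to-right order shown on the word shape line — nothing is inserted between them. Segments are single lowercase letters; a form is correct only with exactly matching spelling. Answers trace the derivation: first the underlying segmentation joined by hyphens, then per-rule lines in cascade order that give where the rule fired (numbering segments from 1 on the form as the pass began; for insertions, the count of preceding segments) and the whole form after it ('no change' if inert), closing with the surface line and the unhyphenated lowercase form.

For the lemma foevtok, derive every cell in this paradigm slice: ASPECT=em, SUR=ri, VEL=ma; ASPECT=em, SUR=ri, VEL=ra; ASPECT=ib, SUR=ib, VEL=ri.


cell ASPECT=em, SUR=ri, VEL=ma:
underlying: foevtok-za-pu-r
1. f -> v, p -> b, s -> z, t -> d / V _ V: fires at position(s) 10: foevtokzabur
2. f -> v, k -> g, s -> z, t -> d / _ Z: fires at position(s) 7: foevtogzabur
surface: foevtogzabur

cell ASPECT=em, SUR=ri, VEL=ra:
underlying: foevtok-za-a-r
1. f -> v, p -> b, s -> z, t -> d / V _ V: no change
2. f -> v, k -> g, s -> z, t -> d / _ Z: fires at position(s) 7: foevtogzaar
surface: foevtogzaar

cell ASPECT=ib, SUR=ib, VEL=ri:
underlying: foevtok-opi-kob-vel
1. f -> v, p -> b, s -> z, t -> d / V _ V: fires at position(s) 9: foevtokobikobvel
2. f -> v, k -> g, s -> z, t -> d / _ Z: no change
surface: foevtokobikobvel
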